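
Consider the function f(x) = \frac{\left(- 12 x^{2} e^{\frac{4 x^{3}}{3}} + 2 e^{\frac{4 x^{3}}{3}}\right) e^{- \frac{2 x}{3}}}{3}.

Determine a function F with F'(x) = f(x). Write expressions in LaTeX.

An antiderivative is F(x) = - e^{- \frac{2 x}{3}} e^{\frac{4 x^{3}}{3}}.

f matches the chain-rule pattern g'(h)*h' with inner function h(x) = \frac{4 x^{3}}{3} - \frac{2 x}{3}; substituting u = h(x) collapses the integral.
Check: d/dx[- e^{- \frac{2 x}{3}} e^{\frac{4 x^{3}}{3}}] = \frac{\left(- 12 x^{2} e^{\frac{4 x^{3}}{3}} + 2 e^{\frac{4 x^{3}}{3}}\right) e^{- \frac{2 x}{3}}}{3} = f(x).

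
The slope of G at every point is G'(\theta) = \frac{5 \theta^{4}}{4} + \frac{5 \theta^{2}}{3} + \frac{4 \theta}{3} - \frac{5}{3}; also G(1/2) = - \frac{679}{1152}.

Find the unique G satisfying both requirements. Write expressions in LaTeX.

G(\theta) = \frac{\theta^{5}}{4} + \frac{5 \theta^{3}}{9} + \frac{2 \theta^{2}}{3} - \frac{5 \theta}{3}

Integrate term by term and add the pieces.
A general antiderivative is \frac{\theta^{5}}{4} + \frac{5 \theta^{3}}{9} + \frac{2 \theta^{2}}{3} - \frac{5 \theta}{3} + C.
The condition gives C = - \frac{679}{1152} - (- \frac{679}{1152}) = 0.
So G(\theta) = \frac{\theta^{5}}{4} + \frac{5 \theta^{3}}{9} + \frac{2 \theta^{2}}{3} - \frac{5 \theta}{3}.
Check: d/d\theta[\frac{\theta^{5}}{4} + \frac{5 \theta^{3}}{9} + \frac{2 \theta^{2}}{3} - \frac{5 \theta}{3}] = \frac{5 \theta^{4}}{4} + \frac{5 \theta^{2}}{3} + \frac{4 \theta}{3} - \frac{5}{3} = G'(\theta).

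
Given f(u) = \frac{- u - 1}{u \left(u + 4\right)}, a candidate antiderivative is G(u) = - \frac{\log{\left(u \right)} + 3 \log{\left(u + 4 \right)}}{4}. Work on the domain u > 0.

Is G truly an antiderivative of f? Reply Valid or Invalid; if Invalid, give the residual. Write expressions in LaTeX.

d/du[G] = \frac{- u - 1}{u^{2} + 4 u}
This equals f(u) exactly, so the claim holds.

Valid. The derivative of G reproduces f.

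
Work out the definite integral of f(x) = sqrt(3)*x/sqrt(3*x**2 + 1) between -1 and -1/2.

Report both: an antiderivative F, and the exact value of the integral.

Antiderivative: F(x) = sqrt(3)*sqrt(3*x**2 + 1)/3; value = -2*sqrt(3)/3 + sqrt(21)/6

The substitution u = 4*x**2 + 4/3 works: f is exactly (dF/du)*(du/dx) for that inner function.
F(x) = sqrt(3)*sqrt(3*x**2 + 1)/3 is an antiderivative of f.
Check: d/dx[sqrt(3)*sqrt(3*x**2 + 1)/3] = sqrt(3)*x/sqrt(3*x**2 + 1) = f(x).
F(-1/2) = sqrt(21)/6; F(-1) = 2*sqrt(3)/3.
Integral = F(-1/2) - F(-1) = -2*sqrt(3)/3 + sqrt(21)/6.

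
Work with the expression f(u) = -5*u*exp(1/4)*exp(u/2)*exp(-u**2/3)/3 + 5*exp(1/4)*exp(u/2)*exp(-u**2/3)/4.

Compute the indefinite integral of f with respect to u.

f matches the chain-rule pattern g'(h)*h' with inner function h(u) = -u**2/3 + u/2 + 1/4; substituting w = h(u) collapses the integral.
Check: d/du[5*exp(-u**2/3 + u/2 + 1/4)/2] = -5*u*exp(1/4)*exp(u/2)*exp(-u**2/3)/3 + 5*exp(1/4)*exp(u/2)*exp(-u**2/3)/4 = f(u).

F(u) = 5*exp(-u**2/3 + u/2 + 1/4)/2 + C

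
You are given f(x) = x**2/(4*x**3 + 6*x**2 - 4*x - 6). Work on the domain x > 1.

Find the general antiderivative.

Factor the denominator (2*(x - 1)*(x + 1)*(2*x + 3)) and decompose: f = 9/(10*(2*x + 3)) - 1/(4*(x + 1)) + 1/(20*(x - 1)); each piece integrates to a log, atan, or power term.
Check: d/dx[log(x - 1)/20 - log(x + 1)/4 + 9*log(x + 3/2)/20] = x**2/(4*x**3 + 6*x**2 - 4*x - 6) = f(x).

F(x) = log(x - 1)/20 - log(x + 1)/4 + 9*log(x + 3/2)/20 + C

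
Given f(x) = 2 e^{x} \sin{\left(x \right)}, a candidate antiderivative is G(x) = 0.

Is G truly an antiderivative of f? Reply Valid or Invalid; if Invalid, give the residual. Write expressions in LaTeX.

Invalid: d/dx[G] - f = - 2 e^{x} \sin{\left(x \right)}, which is not 0.

d/dx[G] = 0
d/dx[G] - f(x) = - 2 e^{x} \sin{\left(x \right)} != 0.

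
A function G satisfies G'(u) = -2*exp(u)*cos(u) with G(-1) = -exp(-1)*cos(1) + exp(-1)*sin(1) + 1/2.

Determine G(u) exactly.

G(u) = -exp(u)*sin(u) - exp(u)*cos(u) + 1/2

For G(u) to be correct, d/du[G] must agree with the stated G'(u) identically.
A general antiderivative is -exp(u)*sin(u) - exp(u)*cos(u) + C.
The condition gives C = -exp(-1)*cos(1) + exp(-1)*sin(1) + 1/2 - (-exp(-1)*cos(1) + exp(-1)*sin(1)) = 1/2.
So G(u) = -exp(u)*sin(u) - exp(u)*cos(u) + 1/2.
Check: d/du[-exp(u)*sin(u) - exp(u)*cos(u) + 1/2] = -2*exp(u)*cos(u) = G'(u).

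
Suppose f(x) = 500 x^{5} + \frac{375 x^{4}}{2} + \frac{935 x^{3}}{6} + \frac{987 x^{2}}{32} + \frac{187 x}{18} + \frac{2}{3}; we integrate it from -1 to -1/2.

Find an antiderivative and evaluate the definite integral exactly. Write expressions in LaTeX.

The substitution u = 5 x^{2} + \frac{3 x}{4} + \frac{2}{3} works: f is exactly (dF/du)*(du/dx) for that inner function.
F(x) = \frac{\left(60 x^{2} + 9 x + 8\right)^{3}}{2592} is an antiderivative of f.
Check: d/dx[\frac{\left(60 x^{2} + 9 x + 8\right)^{3}}{2592}] = 500 x^{5} + \frac{375 x^{4}}{2} + \frac{935 x^{3}}{6} + \frac{987 x^{2}}{32} + \frac{187 x}{18} + \frac{2}{3} = f(x).
F(-1/2) = \frac{50653}{20736}; F(-1) = \frac{205379}{2592}.
Integral = F(-1/2) - F(-1) = - \frac{19659}{256}.

Antiderivative: F(x) = \frac{\left(60 x^{2} + 9 x + 8\right)^{3}}{2592}; value = - \frac{19659}{256}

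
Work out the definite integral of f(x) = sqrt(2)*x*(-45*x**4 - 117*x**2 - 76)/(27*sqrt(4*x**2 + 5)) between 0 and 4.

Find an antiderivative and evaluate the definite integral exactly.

Antiderivative: F(x) = -sqrt(2)*(3*x**2 + 4)**2*sqrt(4*x**2 + 5)/108; value = -676*sqrt(138)/27 + 4*sqrt(10)/27

f has the shape u'v + uv' for u = -(x**2 + 4/3)**2/6 and v = sqrt(2*x**2 + 5/2) — it is the derivative of the product u*v.
F(x) = -sqrt(2)*(3*x**2 + 4)**2*sqrt(4*x**2 + 5)/108 is an antiderivative of f.
Check: d/dx[-sqrt(2)*(3*x**2 + 4)**2*sqrt(4*x**2 + 5)/108] = (-45*sqrt(2)*x**5 - 117*sqrt(2)*x**3 - 76*sqrt(2)*x)/(27*sqrt(4*x**2 + 5)), which equals f(x).
F(4) = -676*sqrt(138)/27; F(0) = -4*sqrt(10)/27.
Integral = F(4) - F(0) = -676*sqrt(138)/27 + 4*sqrt(10)/27.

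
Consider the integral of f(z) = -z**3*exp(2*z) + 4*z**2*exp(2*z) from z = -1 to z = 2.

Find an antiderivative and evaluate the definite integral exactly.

Antiderivative: F(z) = (-4*z**3 + 22*z**2 - 22*z + 11)*exp(2*z)/8; value = -59*exp(-2)/8 + 23*exp(4)/8

Recognize the product-rule pattern: f = u'v + uv' with u = -z**3/2 + 11*z**2/4 - 11*z/4 + 11/8, v = exp(2*z), so integration by parts undoes it.
F(z) = (-4*z**3 + 22*z**2 - 22*z + 11)*exp(2*z)/8 is an antiderivative of f.
Check: d/dz[(-4*z**3 + 22*z**2 - 22*z + 11)*exp(2*z)/8] = -z**3*exp(2*z) + 4*z**2*exp(2*z) = f(z).
F(2) = 23*exp(4)/8; F(-1) = 59*exp(-2)/8.
Integral = F(2) - F(-1) = -59*exp(-2)/8 + 23*exp(4)/8.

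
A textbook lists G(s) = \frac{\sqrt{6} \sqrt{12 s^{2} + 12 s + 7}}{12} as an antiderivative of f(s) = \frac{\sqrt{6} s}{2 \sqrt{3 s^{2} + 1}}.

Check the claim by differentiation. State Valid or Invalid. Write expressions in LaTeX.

Invalid: d/ds[G] - f = \frac{2 \sqrt{6} s \sqrt{3 s^{2} + 1} - \sqrt{6} s \sqrt{12 s^{2} + 12 s + 7} + \sqrt{6} \sqrt{3 s^{2} + 1}}{2 \sqrt{3 s^{2} + 1} \sqrt{12 s^{2} + 12 s + 7}}, which is not 0.

d/ds[G] = \frac{2 \sqrt{6} s + \sqrt{6}}{2 \sqrt{12 s^{2} + 12 s + 7}}
d/ds[G] - f(s) = \frac{2 \sqrt{6} s \sqrt{3 s^{2} + 1} - \sqrt{6} s \sqrt{12 s^{2} + 12 s + 7} + \sqrt{6} \sqrt{3 s^{2} + 1}}{2 \sqrt{3 s^{2} + 1} \sqrt{12 s^{2} + 12 s + 7}} != 0.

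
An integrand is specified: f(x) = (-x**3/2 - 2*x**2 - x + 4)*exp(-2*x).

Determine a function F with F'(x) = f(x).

f has the shape u'v + uv' for u = x**3/4 + 11*x**2/8 + 15*x/8 - 17/16 and v = exp(-2*x) — it is the derivative of the product u*v.
Check: d/dx[(4*x**3 + 22*x**2 + 30*x - 17)*exp(-2*x)/16] = (-x**3 - 4*x**2 - 2*x + 8)*exp(-2*x)/2, which equals f(x).

An antiderivative is F(x) = (4*x**3 + 22*x**2 + 30*x - 17)*exp(-2*x)/16.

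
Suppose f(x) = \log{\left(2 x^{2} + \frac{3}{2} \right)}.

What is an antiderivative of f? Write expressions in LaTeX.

An antiderivative is F(x) = x \log{\left(2 x^{2} + \frac{3}{2} \right)} - 2 x + \sqrt{3} \operatorname{atan}{\left(\frac{2 \sqrt{3} x}{3} \right)}.

Since d/dx undoes antidifferentiation here, F'(x) = f(x) is required of F(x).
Check: d/dx[x \log{\left(2 x^{2} + \frac{3}{2} \right)} - 2 x + \sqrt{3} \operatorname{atan}{\left(\frac{2 \sqrt{3} x}{3} \right)}] = \log{\left(2 x^{2} + \frac{3}{2} \right)} = f(x).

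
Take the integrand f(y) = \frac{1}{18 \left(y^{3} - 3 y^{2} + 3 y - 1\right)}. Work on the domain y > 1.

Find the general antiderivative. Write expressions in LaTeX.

F(y) = - \frac{1}{36 y^{2} - 72 y + 36} + C

An antiderivative F(y) passes only if d/dy[F] lands on f(y) exactly.
Check: d/dy[- \frac{1}{36 y^{2} - 72 y + 36}] = \frac{1}{18 y^{3} - 54 y^{2} + 54 y - 18}, which equals f(y).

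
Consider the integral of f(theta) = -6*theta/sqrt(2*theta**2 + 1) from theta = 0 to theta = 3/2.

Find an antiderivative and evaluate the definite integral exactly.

f matches the chain-rule pattern g'(h)*h' with inner function h(theta) = 2*theta**2 + 1; substituting u = h(theta) collapses the integral.
F(theta) = -3*sqrt(2*theta**2 + 1) is an antiderivative of f.
Check: d/dtheta[-3*sqrt(2*theta**2 + 1)] = -6*theta/sqrt(2*theta**2 + 1) = f(theta).
F(3/2) = -3*sqrt(22)/2; F(0) = -3.
Integral = F(3/2) - F(0) = 3 - 3*sqrt(22)/2.

Antiderivative: F(theta) = -3*sqrt(2*theta**2 + 1); value = 3 - 3*sqrt(22)/2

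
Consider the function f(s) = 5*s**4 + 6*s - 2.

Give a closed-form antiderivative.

An antiderivative is F(s) = (2*s**5 + 6*s**2 - 4*s + 5)/2.

Integrate term by term and add the pieces.
Check: d/ds[(2*s**5 + 6*s**2 - 4*s + 5)/2] = 5*s**4 + 6*s - 2 = f(s).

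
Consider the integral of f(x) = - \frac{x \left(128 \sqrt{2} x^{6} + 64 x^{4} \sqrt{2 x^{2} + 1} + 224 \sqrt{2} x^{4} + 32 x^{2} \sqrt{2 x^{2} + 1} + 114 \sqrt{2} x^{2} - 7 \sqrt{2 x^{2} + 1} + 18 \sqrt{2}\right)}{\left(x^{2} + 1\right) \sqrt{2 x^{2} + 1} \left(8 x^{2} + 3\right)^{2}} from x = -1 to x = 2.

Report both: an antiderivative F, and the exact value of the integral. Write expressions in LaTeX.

Antiderivative: F(x) = - \frac{16 \sqrt{2} x^{2} \sqrt{2 x^{2} + 1} + 8 x^{2} \log{\left(2 x^{2} + 2 \right)} + 6 \sqrt{2} \sqrt{2 x^{2} + 1} + 3 \log{\left(2 x^{2} + 2 \right)} + 2}{2 \left(8 x^{2} + 3\right)}; value = - 3 \sqrt{2} - \frac{\log{\left(10 \right)}}{2} + \frac{24}{385} + \frac{\log{\left(4 \right)}}{2} + \sqrt{6}

Any candidate F(x) must reproduce f(x) exactly when differentiated.
F(x) = - \frac{16 \sqrt{2} x^{2} \sqrt{2 x^{2} + 1} + 8 x^{2} \log{\left(2 x^{2} + 2 \right)} + 6 \sqrt{2} \sqrt{2 x^{2} + 1} + 3 \log{\left(2 x^{2} + 2 \right)} + 2}{2 \left(8 x^{2} + 3\right)} is an antiderivative of f.
Check: d/dx[- \frac{16 \sqrt{2} x^{2} \sqrt{2 x^{2} + 1} + 8 x^{2} \log{\left(2 x^{2} + 2 \right)} + 6 \sqrt{2} \sqrt{2 x^{2} + 1} + 3 \log{\left(2 x^{2} + 2 \right)} + 2}{2 \left(8 x^{2} + 3\right)}] = \frac{- 128 \sqrt{2} x^{7} - 64 x^{5} \sqrt{2 x^{2} + 1} - 224 \sqrt{2} x^{5} - 32 x^{3} \sqrt{2 x^{2} + 1} - 114 \sqrt{2} x^{3} + 7 x \sqrt{2 x^{2} + 1} - 18 \sqrt{2} x}{64 x^{6} \sqrt{2 x^{2} + 1} + 112 x^{4} \sqrt{2 x^{2} + 1} + 57 x^{2} \sqrt{2 x^{2} + 1} + 9 \sqrt{2 x^{2} + 1}}, which equals f(x).
F(2) = - 3 \sqrt{2} - \frac{\log{\left(10 \right)}}{2} - \frac{1}{35}; F(-1) = - \sqrt{6} - \frac{\log{\left(4 \right)}}{2} - \frac{1}{11}.
Integral = F(2) - F(-1) = - 3 \sqrt{2} - \frac{\log{\left(10 \right)}}{2} + \frac{24}{385} + \frac{\log{\left(4 \right)}}{2} + \sqrt{6}.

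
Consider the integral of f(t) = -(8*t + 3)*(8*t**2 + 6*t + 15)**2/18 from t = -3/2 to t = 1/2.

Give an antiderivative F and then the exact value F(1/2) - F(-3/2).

The substitution u = 4*t**2/3 + t + 5/2 works: f is exactly (dF/du)*(du/dt) for that inner function.
F(t) = -(8*t**2 + 6*t + 15)**3/108 is an antiderivative of f.
Check: d/dt[-(8*t**2 + 6*t + 15)**3/108] = -256*t**5/9 - 160*t**4/3 - 416*t**3/3 - 126*t**2 - 130*t - 75/2, which equals f(t).
F(1/2) = -2000/27; F(-3/2) = -128.
Integral = F(1/2) - F(-3/2) = 1456/27.

Antiderivative: F(t) = -(8*t**2 + 6*t + 15)**3/108; value = 1456/27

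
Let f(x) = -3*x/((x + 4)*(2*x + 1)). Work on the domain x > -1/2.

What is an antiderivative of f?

An antiderivative is F(x) = 3*(log(x + 1/2) - 8*log(x + 4))/14.

The denominator factors as (x + 4)*(2*x + 1); partial fractions split f into directly integrable pieces: 3/(7*(2*x + 1)) - 12/(7*(x + 4)).
Check: d/dx[3*(log(x + 1/2) - 8*log(x + 4))/14] = -3*x/(2*x**2 + 9*x + 4), which equals f(x).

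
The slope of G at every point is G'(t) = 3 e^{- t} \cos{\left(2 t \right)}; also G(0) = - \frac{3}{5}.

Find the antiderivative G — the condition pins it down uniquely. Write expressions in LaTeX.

G(t) = \frac{6 e^{- t} \sin{\left(2 t \right)}}{5} - \frac{3 e^{- t} \cos{\left(2 t \right)}}{5}

Any candidate G(t) must reproduce the stated G'(t) exactly.
A general antiderivative is \frac{6 e^{- t} \sin{\left(2 t \right)}}{5} - \frac{3 e^{- t} \cos{\left(2 t \right)}}{5} + C.
The condition gives C = - \frac{3}{5} - (- \frac{3}{5}) = 0.
So G(t) = \frac{6 e^{- t} \sin{\left(2 t \right)}}{5} - \frac{3 e^{- t} \cos{\left(2 t \right)}}{5}.
Check: d/dt[\frac{6 e^{- t} \sin{\left(2 t \right)}}{5} - \frac{3 e^{- t} \cos{\left(2 t \right)}}{5}] = 3 e^{- t} \cos{\left(2 t \right)} = G'(t).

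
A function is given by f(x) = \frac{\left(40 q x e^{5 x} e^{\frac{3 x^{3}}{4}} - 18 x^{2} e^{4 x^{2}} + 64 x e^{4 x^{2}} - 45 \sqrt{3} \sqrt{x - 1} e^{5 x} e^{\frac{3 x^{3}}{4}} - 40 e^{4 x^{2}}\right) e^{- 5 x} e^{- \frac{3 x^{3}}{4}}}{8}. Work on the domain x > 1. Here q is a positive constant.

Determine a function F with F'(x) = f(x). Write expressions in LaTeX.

Differentiate the proposed F(x) back; it has to land on f(x) exactly.
Check: d/dx[\frac{5 q x^{2}}{2} - \frac{15 x \sqrt{3 x - 3}}{4} + \frac{15 \sqrt{3 x - 3}}{4} + e^{- 5 x} e^{4 x^{2}} e^{- \frac{3 x^{3}}{4}}] = \frac{\left(40 q x \sqrt{x - 1} e^{5 x} e^{\frac{3 x^{3}}{4}} - 18 x^{2} \sqrt{x - 1} e^{4 x^{2}} + 64 x \sqrt{x - 1} e^{4 x^{2}} - 45 \sqrt{3} x e^{5 x} e^{\frac{3 x^{3}}{4}} - 40 \sqrt{x - 1} e^{4 x^{2}} + 45 \sqrt{3} e^{5 x} e^{\frac{3 x^{3}}{4}}\right) e^{- 5 x} e^{- \frac{3 x^{3}}{4}}}{8 \sqrt{x - 1}}, which equals f(x).

An antiderivative is F(x) = \frac{5 q x^{2}}{2} - \frac{15 x \sqrt{3 x - 3}}{4} + \frac{15 \sqrt{3 x - 3}}{4} + e^{- 5 x} e^{4 x^{2}} e^{- \frac{3 x^{3}}{4}}.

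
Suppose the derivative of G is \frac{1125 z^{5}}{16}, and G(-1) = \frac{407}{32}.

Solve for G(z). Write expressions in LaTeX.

G(z) = \frac{375 z^{6} + 32}{32}

A candidate passes only if d/dz[G] lands on the given G'(z) exactly.
A general antiderivative is \frac{375 z^{6}}{32} + C.
The condition gives C = \frac{407}{32} - (\frac{375}{32}) = 1.
So G(z) = \frac{375 z^{6} + 32}{32}.
Check: d/dz[\frac{375 z^{6} + 32}{32}] = \frac{1125 z^{5}}{16} = G'(z).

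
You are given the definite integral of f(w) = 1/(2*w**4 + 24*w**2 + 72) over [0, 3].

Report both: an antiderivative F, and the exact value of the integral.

Antiderivative: F(w) = (6*w + sqrt(6)*(w**2 + 6)*atan(sqrt(6)*w/6))/(144*(w**2 + 6)); value = 1/120 + sqrt(6)*atan(sqrt(6)/2)/144

Check any antiderivative F(w) by computing F'(w) and comparing it with f(w).
F(w) = (6*w + sqrt(6)*(w**2 + 6)*atan(sqrt(6)*w/6))/(144*(w**2 + 6)) is an antiderivative of f.
Check: d/dw[(6*w + sqrt(6)*(w**2 + 6)*atan(sqrt(6)*w/6))/(144*(w**2 + 6))] = 1/(2*w**4 + 24*w**2 + 72) = f(w).
F(3) = 1/120 + sqrt(6)*atan(sqrt(6)/2)/144; F(0) = 0.
Integral = F(3) - F(0) = 1/120 + sqrt(6)*atan(sqrt(6)/2)/144.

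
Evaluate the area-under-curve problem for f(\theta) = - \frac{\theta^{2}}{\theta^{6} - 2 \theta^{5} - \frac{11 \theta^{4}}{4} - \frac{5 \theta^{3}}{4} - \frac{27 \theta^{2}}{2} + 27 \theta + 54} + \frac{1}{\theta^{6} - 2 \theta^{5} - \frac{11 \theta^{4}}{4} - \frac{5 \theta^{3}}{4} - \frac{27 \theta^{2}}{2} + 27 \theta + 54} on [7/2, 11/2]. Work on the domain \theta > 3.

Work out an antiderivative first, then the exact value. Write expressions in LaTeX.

Antiderivative: F(\theta) = - \frac{32 \log{\left(\theta - 3 \right)}}{1053} + \frac{3 \log{\left(\theta - 2 \right)}}{98} + \frac{8896 \log{\left(\theta + \frac{3}{2} \right)}}{496125} - \frac{59 \log{\left(\theta^{2} + 4 \right)}}{6500} + \frac{113 \operatorname{atan}{\left(\frac{\theta}{2} \right)}}{3250} + \frac{8}{630 \theta + 945}; value = - \frac{113 \operatorname{atan}{\left(\frac{7}{4} \right)}}{3250} - \frac{59 \log{\left(\frac{137}{4} \right)}}{6500} - \frac{8896 \log{\left(5 \right)}}{496125} - \frac{32 \log{\left(\frac{5}{2} \right)}}{1053} - \frac{32 \log{\left(2 \right)}}{1053} - \frac{3 \log{\left(\frac{3}{2} \right)}}{98} - \frac{8}{11025} + \frac{59 \log{\left(\frac{65}{4} \right)}}{6500} + \frac{8896 \log{\left(7 \right)}}{496125} + \frac{3 \log{\left(\frac{7}{2} \right)}}{98} + \frac{113 \operatorname{atan}{\left(\frac{11}{4} \right)}}{3250}

Factor the denominator (\left(\theta - 3\right) \left(\theta - 2\right) \left(2 \theta + 3\right)^{2} \left(\theta^{2} + 4\right)) and decompose: f = - \frac{59 \theta - 226}{3250 \left(\theta^{2} + 4\right)} + \frac{17792}{496125 \left(2 \theta + 3\right)} - \frac{16}{315 \left(2 \theta + 3\right)^{2}} + \frac{3}{98 \left(\theta - 2\right)} - \frac{32}{1053 \left(\theta - 3\right)}; each piece integrates to a log, atan, or power term.
F(\theta) = - \frac{32 \log{\left(\theta - 3 \right)}}{1053} + \frac{3 \log{\left(\theta - 2 \right)}}{98} + \frac{8896 \log{\left(\theta + \frac{3}{2} \right)}}{496125} - \frac{59 \log{\left(\theta^{2} + 4 \right)}}{6500} + \frac{113 \operatorname{atan}{\left(\frac{\theta}{2} \right)}}{3250} + \frac{8}{630 \theta + 945} is an antiderivative of f.
Check: d/d\theta[- \frac{32 \log{\left(\theta - 3 \right)}}{1053} + \frac{3 \log{\left(\theta - 2 \right)}}{98} + \frac{8896 \log{\left(\theta + \frac{3}{2} \right)}}{496125} - \frac{59 \log{\left(\theta^{2} + 4 \right)}}{6500} + \frac{113 \operatorname{atan}{\left(\frac{\theta}{2} \right)}}{3250} + \frac{8}{630 \theta + 945}] = \frac{4 - 4 \theta^{2}}{4 \theta^{6} - 8 \theta^{5} - 11 \theta^{4} - 5 \theta^{3} - 54 \theta^{2} + 108 \theta + 216}, which equals f(\theta).
F(11/2) = - \frac{59 \log{\left(\frac{137}{4} \right)}}{6500} - \frac{32 \log{\left(\frac{5}{2} \right)}}{1053} + \frac{4}{2205} + \frac{8896 \log{\left(7 \right)}}{496125} + \frac{3 \log{\left(\frac{7}{2} \right)}}{98} + \frac{113 \operatorname{atan}{\left(\frac{11}{4} \right)}}{3250}; F(7/2) = - \frac{59 \log{\left(\frac{65}{4} \right)}}{6500} + \frac{4}{1575} + \frac{3 \log{\left(\frac{3}{2} \right)}}{98} + \frac{32 \log{\left(2 \right)}}{1053} + \frac{8896 \log{\left(5 \right)}}{496125} + \frac{113 \operatorname{atan}{\left(\frac{7}{4} \right)}}{3250}.
Integral = F(11/2) - F(7/2) = - \frac{113 \operatorname{atan}{\left(\frac{7}{4} \right)}}{3250} - \frac{59 \log{\left(\frac{137}{4} \right)}}{6500} - \frac{8896 \log{\left(5 \right)}}{496125} - \frac{32 \log{\left(\frac{5}{2} \right)}}{1053} - \frac{32 \log{\left(2 \right)}}{1053} - \frac{3 \log{\left(\frac{3}{2} \right)}}{98} - \frac{8}{11025} + \frac{59 \log{\left(\frac{65}{4} \right)}}{6500} + \frac{8896 \log{\left(7 \right)}}{496125} + \frac{3 \log{\left(\frac{7}{2} \right)}}{98} + \frac{113 \operatorname{atan}{\left(\frac{11}{4} \right)}}{3250}.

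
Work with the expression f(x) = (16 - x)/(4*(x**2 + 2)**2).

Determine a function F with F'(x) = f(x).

Any candidate F(x) must reproduce f(x) exactly when differentiated.
Check: d/dx[(8*x + 4*sqrt(2)*(x**2 + 2)*atan(sqrt(2)*x/2) + 1)/(8*(x**2 + 2))] = (16 - x)/(4*x**4 + 16*x**2 + 16), which equals f(x).

An antiderivative is F(x) = (8*x + 4*sqrt(2)*(x**2 + 2)*atan(sqrt(2)*x/2) + 1)/(8*(x**2 + 2)).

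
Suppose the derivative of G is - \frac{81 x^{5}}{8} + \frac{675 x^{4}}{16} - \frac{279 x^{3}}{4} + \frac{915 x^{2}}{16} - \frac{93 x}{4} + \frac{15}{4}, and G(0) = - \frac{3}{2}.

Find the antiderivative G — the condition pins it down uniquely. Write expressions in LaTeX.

G(x) = \frac{\left(- \frac{3 x^{2}}{2} + \frac{5 x}{2} - 1\right)^{3}}{2} - 1

The substitution u = - \frac{3 x^{2}}{2} + \frac{5 x}{2} - 1 works: G'(x) is exactly (dG/du)*(du/dx) for that inner function.
A general antiderivative is \frac{\left(- \frac{3 x^{2}}{2} + \frac{5 x}{2} - 1\right)^{3}}{2} + C.
The condition gives C = - \frac{3}{2} - (- \frac{1}{2}) = -1.
So G(x) = \frac{\left(- \frac{3 x^{2}}{2} + \frac{5 x}{2} - 1\right)^{3}}{2} - 1.
Check: d/dx[\frac{\left(- \frac{3 x^{2}}{2} + \frac{5 x}{2} - 1\right)^{3}}{2} - 1] = - \frac{81 x^{5}}{8} + \frac{675 x^{4}}{16} - \frac{279 x^{3}}{4} + \frac{915 x^{2}}{16} - \frac{93 x}{4} + \frac{15}{4} = G'(x).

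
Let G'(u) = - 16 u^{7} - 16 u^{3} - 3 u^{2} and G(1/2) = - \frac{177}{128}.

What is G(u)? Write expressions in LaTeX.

The integrand splits into summands that can be handled one at a time.
A general antiderivative is - 2 u^{8} - 4 u^{4} - u^{3} + C.
The condition gives C = - \frac{177}{128} - (- \frac{49}{128}) = -1.
So G(u) = - 2 u^{8} - 4 u^{4} - u^{3} - 1.
Check: d/du[- 2 u^{8} - 4 u^{4} - u^{3} - 1] = - 16 u^{7} - 16 u^{3} - 3 u^{2} = G'(u).

G(u) = - 2 u^{8} - 4 u^{4} - u^{3} - 1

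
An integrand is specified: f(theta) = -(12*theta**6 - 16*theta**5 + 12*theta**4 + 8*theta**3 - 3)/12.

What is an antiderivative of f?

An antiderivative is F(theta) = -theta**7/7 + 2*theta**6/9 - theta**5/5 - theta**4/6 + theta/4.

For F(theta) to be correct the identity F'(theta) - f(theta) = 0 must hold.
Check: d/dtheta[-theta**7/7 + 2*theta**6/9 - theta**5/5 - theta**4/6 + theta/4] = -theta**6 + 4*theta**5/3 - theta**4 - 2*theta**3/3 + 1/4, which equals f(theta).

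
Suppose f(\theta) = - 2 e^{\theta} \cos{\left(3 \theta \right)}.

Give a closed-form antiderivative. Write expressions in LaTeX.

An antiderivative is F(\theta) = \frac{\left(- 3 \sin{\left(3 \theta \right)} - \cos{\left(3 \theta \right)}\right) e^{\theta}}{5}.

Differentiate the proposed F(\theta) back; it has to land on f(\theta) exactly.
Check: d/d\theta[\frac{\left(- 3 \sin{\left(3 \theta \right)} - \cos{\left(3 \theta \right)}\right) e^{\theta}}{5}] = - 2 e^{\theta} \cos{\left(3 \theta \right)} = f(\theta).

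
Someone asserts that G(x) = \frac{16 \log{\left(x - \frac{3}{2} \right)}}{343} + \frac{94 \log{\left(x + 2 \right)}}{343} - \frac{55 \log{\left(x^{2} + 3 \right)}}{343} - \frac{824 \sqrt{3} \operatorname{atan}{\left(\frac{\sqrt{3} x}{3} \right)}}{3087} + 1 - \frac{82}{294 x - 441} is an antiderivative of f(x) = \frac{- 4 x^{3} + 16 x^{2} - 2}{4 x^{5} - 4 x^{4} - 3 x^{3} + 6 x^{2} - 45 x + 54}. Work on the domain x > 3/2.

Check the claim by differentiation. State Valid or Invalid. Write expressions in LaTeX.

d/dx[G] = \frac{- 4 x^{3} + 16 x^{2} - 2}{4 x^{5} - 4 x^{4} - 3 x^{3} + 6 x^{2} - 45 x + 54}
This equals f(x) exactly, so the claim holds.

Valid: G'(x) = f(x).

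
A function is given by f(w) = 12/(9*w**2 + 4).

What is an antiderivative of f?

Differentiate the proposed F(w) back; it has to land on f(w) exactly.
Check: d/dw[2*atan(3*w/2)] = 12/(9*w**2 + 4) = f(w).

An antiderivative is F(w) = 2*atan(3*w/2).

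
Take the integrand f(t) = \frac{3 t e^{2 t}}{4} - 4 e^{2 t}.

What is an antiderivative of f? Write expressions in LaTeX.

f has the shape u'v + uv' for u = \frac{3 t}{8} - \frac{35}{16} and v = e^{2 t} — it is the derivative of the product u*v.
Check: d/dt[\frac{\left(6 t - 35\right) e^{2 t}}{16}] = \frac{3 t e^{2 t}}{4} - 4 e^{2 t} = f(t).

An antiderivative is F(t) = \frac{\left(6 t - 35\right) e^{2 t}}{16}.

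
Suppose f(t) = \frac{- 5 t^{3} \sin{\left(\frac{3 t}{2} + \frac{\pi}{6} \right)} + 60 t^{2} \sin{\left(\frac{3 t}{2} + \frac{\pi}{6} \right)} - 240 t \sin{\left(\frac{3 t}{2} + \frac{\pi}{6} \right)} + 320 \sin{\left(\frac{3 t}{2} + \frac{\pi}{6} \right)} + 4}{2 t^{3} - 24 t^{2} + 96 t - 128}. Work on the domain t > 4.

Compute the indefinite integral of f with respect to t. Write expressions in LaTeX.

F(t) = \frac{5 \cos{\left(\frac{3 t}{2} + \frac{\pi}{6} \right)}}{3} - \frac{1}{\left(t - 4\right)^{2}} + C

Since d/dt undoes antidifferentiation here, F'(t) = f(t) is required of F(t).
Check: d/dt[\frac{5 \cos{\left(\frac{3 t}{2} + \frac{\pi}{6} \right)}}{3} - \frac{1}{\left(t - 4\right)^{2}}] = \frac{- 5 t^{3} \sin{\left(\frac{3 t}{2} + \frac{\pi}{6} \right)} + 60 t^{2} \sin{\left(\frac{3 t}{2} + \frac{\pi}{6} \right)} - 240 t \sin{\left(\frac{3 t}{2} + \frac{\pi}{6} \right)} + 320 \sin{\left(\frac{3 t}{2} + \frac{\pi}{6} \right)} + 4}{2 t^{3} - 24 t^{2} + 96 t - 128} = f(t).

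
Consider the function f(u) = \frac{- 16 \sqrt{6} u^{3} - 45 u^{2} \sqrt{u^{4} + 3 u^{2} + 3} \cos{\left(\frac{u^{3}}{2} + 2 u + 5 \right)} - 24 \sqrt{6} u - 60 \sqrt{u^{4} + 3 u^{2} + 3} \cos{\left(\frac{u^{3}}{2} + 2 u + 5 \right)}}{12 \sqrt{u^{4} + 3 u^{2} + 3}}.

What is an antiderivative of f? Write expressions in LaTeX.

An antiderivative is F(u) = - \frac{4 \sqrt{6} \sqrt{u^{4} + 3 u^{2} + 3} + 15 \sin{\left(\frac{u^{3}}{2} + 2 u + 5 \right)}}{6}.

A candidate is checked by its d/du: the result must match f(u).
Check: d/du[- \frac{4 \sqrt{6} \sqrt{u^{4} + 3 u^{2} + 3} + 15 \sin{\left(\frac{u^{3}}{2} + 2 u + 5 \right)}}{6}] = \frac{- 16 \sqrt{6} u^{3} - 45 u^{2} \sqrt{u^{4} + 3 u^{2} + 3} \cos{\left(\frac{u^{3}}{2} + 2 u + 5 \right)} - 24 \sqrt{6} u - 60 \sqrt{u^{4} + 3 u^{2} + 3} \cos{\left(\frac{u^{3}}{2} + 2 u + 5 \right)}}{12 \sqrt{u^{4} + 3 u^{2} + 3}} = f(u).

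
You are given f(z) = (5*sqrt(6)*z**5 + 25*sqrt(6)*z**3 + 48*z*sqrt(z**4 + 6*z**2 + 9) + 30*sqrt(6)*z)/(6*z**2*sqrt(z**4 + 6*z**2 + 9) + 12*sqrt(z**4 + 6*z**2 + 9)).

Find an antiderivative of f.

An antiderivative F(z) passes only if d/dz[F] lands on f(z) exactly.
Check: d/dz[(5*sqrt(6)*sqrt(z**4 + 6*z**2 + 9) + 48*log(3*z**2/2 + 3))/12] = (5*sqrt(6)*z**5 + 25*sqrt(6)*z**3 + 48*z*sqrt(z**4 + 6*z**2 + 9) + 30*sqrt(6)*z)/(6*z**2*sqrt(z**4 + 6*z**2 + 9) + 12*sqrt(z**4 + 6*z**2 + 9)) = f(z).

An antiderivative is F(z) = (5*sqrt(6)*sqrt(z**4 + 6*z**2 + 9) + 48*log(3*z**2/2 + 3))/12.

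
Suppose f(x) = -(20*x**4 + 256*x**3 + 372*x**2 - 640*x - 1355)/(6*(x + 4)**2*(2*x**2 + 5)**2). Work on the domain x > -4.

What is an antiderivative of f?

A candidate is checked by its d/dx: the result must match f(x).
Check: d/dx[(10*x**2 + 64*x - 15)/(6*(x + 4)*(2*x**2 + 5))] = (-20*x**4 - 256*x**3 - 372*x**2 + 640*x + 1355)/(24*x**6 + 192*x**5 + 504*x**4 + 960*x**3 + 2070*x**2 + 1200*x + 2400), which equals f(x).

An antiderivative is F(x) = (10*x**2 + 64*x - 15)/(6*(x + 4)*(2*x**2 + 5)).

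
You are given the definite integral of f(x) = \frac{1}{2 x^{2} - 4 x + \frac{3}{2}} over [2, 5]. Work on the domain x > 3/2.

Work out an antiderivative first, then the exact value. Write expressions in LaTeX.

Antiderivative: F(x) = \frac{\log{\left(x - \frac{3}{2} \right)}}{2} - \frac{\log{\left(x - \frac{1}{2} \right)}}{2}; value = - \frac{\log{\left(\frac{9}{2} \right)}}{2} + \frac{\log{\left(\frac{3}{2} \right)}}{2} + \frac{\log{\left(2 \right)}}{2} + \frac{\log{\left(\frac{7}{2} \right)}}{2}

Factor the denominator (\left(2 x - 3\right) \left(2 x - 1\right)) and decompose: f = - \frac{1}{2 x - 1} + \frac{1}{2 x - 3}; each piece integrates to a log, atan, or power term.
F(x) = \frac{\log{\left(x - \frac{3}{2} \right)}}{2} - \frac{\log{\left(x - \frac{1}{2} \right)}}{2} is an antiderivative of f.
Check: d/dx[\frac{\log{\left(x - \frac{3}{2} \right)}}{2} - \frac{\log{\left(x - \frac{1}{2} \right)}}{2}] = \frac{2}{4 x^{2} - 8 x + 3}, which equals f(x).
F(5) = - \frac{\log{\left(\frac{9}{2} \right)}}{2} + \frac{\log{\left(\frac{7}{2} \right)}}{2}; F(2) = - \frac{\log{\left(2 \right)}}{2} - \frac{\log{\left(\frac{3}{2} \right)}}{2}.
Integral = F(5) - F(2) = - \frac{\log{\left(\frac{9}{2} \right)}}{2} + \frac{\log{\left(\frac{3}{2} \right)}}{2} + \frac{\log{\left(2 \right)}}{2} + \frac{\log{\left(\frac{7}{2} \right)}}{2}.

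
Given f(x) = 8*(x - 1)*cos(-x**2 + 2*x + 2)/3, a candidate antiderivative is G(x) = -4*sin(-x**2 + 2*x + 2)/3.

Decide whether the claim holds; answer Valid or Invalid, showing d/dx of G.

Valid - differentiating G returns exactly f.

d/dx[G] = 8*x*cos(-x**2 + 2*x + 2)/3 - 8*cos(-x**2 + 2*x + 2)/3
This equals f(x) exactly, so the claim holds.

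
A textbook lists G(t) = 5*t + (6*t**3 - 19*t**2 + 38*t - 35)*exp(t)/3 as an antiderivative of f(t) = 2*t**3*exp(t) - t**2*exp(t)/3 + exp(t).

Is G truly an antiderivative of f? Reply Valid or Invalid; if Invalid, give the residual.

d/dt[G] = 2*t**3*exp(t) - t**2*exp(t)/3 + exp(t) + 5
d/dt[G] - f(t) = 5 != 0.

Invalid: d/dt[G] - f = 5, which is not 0.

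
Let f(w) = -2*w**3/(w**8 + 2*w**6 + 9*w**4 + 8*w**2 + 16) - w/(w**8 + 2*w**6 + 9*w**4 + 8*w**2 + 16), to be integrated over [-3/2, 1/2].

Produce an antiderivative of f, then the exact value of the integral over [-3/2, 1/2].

f matches the chain-rule pattern g'(h)*h' with inner function h(w) = w**4 + w**2 + 4; substituting u = h(w) collapses the integral.
F(w) = 1/(2*(w**4 + w**2 + 4)) is an antiderivative of f.
Check: d/dw[1/(2*(w**4 + w**2 + 4))] = (-2*w**3 - w)/(w**8 + 2*w**6 + 9*w**4 + 8*w**2 + 16), which equals f(w).
F(1/2) = 8/69; F(-3/2) = 8/181.
Integral = F(1/2) - F(-3/2) = 896/12489.

Antiderivative: F(w) = 1/(2*(w**4 + w**2 + 4)); value = 896/12489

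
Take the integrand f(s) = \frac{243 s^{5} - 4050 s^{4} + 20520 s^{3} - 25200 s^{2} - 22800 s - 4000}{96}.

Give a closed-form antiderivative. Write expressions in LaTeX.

An antiderivative is F(s) = \frac{\left(9 s^{2} - 60 s - 20\right)^{3}}{1728}.

The substitution u = \frac{3 s^{2}}{4} - 5 s - \frac{5}{3} works: f is exactly (dF/du)*(du/ds) for that inner function.
Check: d/ds[\frac{\left(9 s^{2} - 60 s - 20\right)^{3}}{1728}] = \frac{81 s^{5}}{32} - \frac{675 s^{4}}{16} + \frac{855 s^{3}}{4} - \frac{525 s^{2}}{2} - \frac{475 s}{2} - \frac{125}{3}, which equals f(s).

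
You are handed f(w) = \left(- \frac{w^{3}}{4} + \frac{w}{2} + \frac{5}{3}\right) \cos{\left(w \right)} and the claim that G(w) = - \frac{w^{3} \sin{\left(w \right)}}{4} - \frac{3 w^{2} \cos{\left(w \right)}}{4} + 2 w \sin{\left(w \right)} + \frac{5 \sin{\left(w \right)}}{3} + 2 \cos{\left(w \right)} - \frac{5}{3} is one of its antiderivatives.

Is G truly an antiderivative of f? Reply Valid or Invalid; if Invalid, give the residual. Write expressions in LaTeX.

d/dw[G] = - \frac{w^{3} \cos{\left(w \right)}}{4} + \frac{w \cos{\left(w \right)}}{2} + \frac{5 \cos{\left(w \right)}}{3}
This equals f(w) exactly, so the claim holds.

Valid - the claim checks out under differentiation.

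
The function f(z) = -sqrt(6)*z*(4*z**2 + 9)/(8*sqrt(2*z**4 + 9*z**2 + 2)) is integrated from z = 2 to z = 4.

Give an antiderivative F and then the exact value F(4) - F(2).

Antiderivative: F(z) = -sqrt(6)*sqrt(2*z**4 + 9*z**2 + 2)/8; value = -sqrt(987)/4 + sqrt(105)/4

The substitution u = z**4/3 + 3*z**2/2 + 1/3 works: f is exactly (dF/du)*(du/dz) for that inner function.
F(z) = -sqrt(6)*sqrt(2*z**4 + 9*z**2 + 2)/8 is an antiderivative of f.
Check: d/dz[-sqrt(6)*sqrt(2*z**4 + 9*z**2 + 2)/8] = (-4*sqrt(6)*z**3 - 9*sqrt(6)*z)/(8*sqrt(2*z**4 + 9*z**2 + 2)), which equals f(z).
F(4) = -sqrt(987)/4; F(2) = -sqrt(105)/4.
Integral = F(4) - F(2) = -sqrt(987)/4 + sqrt(105)/4.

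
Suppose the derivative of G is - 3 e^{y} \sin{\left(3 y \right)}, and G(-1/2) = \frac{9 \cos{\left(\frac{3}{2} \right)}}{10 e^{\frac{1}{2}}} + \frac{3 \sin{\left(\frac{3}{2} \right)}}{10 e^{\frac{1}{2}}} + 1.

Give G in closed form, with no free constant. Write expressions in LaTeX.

Any candidate G(y) must reproduce the stated G'(y) exactly.
A general antiderivative is - \frac{3 e^{y} \sin{\left(3 y \right)}}{10} + \frac{9 e^{y} \cos{\left(3 y \right)}}{10} + C.
The condition gives C = \frac{9 \cos{\left(\frac{3}{2} \right)}}{10 e^{\frac{1}{2}}} + \frac{3 \sin{\left(\frac{3}{2} \right)}}{10 e^{\frac{1}{2}}} + 1 - (\frac{9 \cos{\left(\frac{3}{2} \right)}}{10 e^{\frac{1}{2}}} + \frac{3 \sin{\left(\frac{3}{2} \right)}}{10 e^{\frac{1}{2}}}) = 1.
So G(y) = - \frac{3 e^{y} \sin{\left(3 y \right)}}{10} + \frac{9 e^{y} \cos{\left(3 y \right)}}{10} + 1.
Check: d/dy[- \frac{3 e^{y} \sin{\left(3 y \right)}}{10} + \frac{9 e^{y} \cos{\left(3 y \right)}}{10} + 1] = - 3 e^{y} \sin{\left(3 y \right)} = G'(y).

G(y) = - \frac{3 e^{y} \sin{\left(3 y \right)}}{10} + \frac{9 e^{y} \cos{\left(3 y \right)}}{10} + 1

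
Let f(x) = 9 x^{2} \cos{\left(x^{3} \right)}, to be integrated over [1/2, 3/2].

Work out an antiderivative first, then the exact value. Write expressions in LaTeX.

Antiderivative: F(x) = 3 \sin{\left(x^{3} \right)}; value = 3 \sin{\left(\frac{27}{8} \right)} - 3 \sin{\left(\frac{1}{8} \right)}

Whatever form F(x) takes, F'(x) = f(x) is non-negotiable.
F(x) = 3 \sin{\left(x^{3} \right)} is an antiderivative of f.
Check: d/dx[3 \sin{\left(x^{3} \right)}] = 9 x^{2} \cos{\left(x^{3} \right)} = f(x).
F(3/2) = 3 \sin{\left(\frac{27}{8} \right)}; F(1/2) = 3 \sin{\left(\frac{1}{8} \right)}.
Integral = F(3/2) - F(1/2) = 3 \sin{\left(\frac{27}{8} \right)} - 3 \sin{\left(\frac{1}{8} \right)}.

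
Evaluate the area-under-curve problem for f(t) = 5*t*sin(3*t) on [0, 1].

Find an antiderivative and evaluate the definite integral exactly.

A first test for any F(t): its t-derivative must equal f(t) identically.
F(t) = 5*(-3*t*cos(3*t) + sin(3*t))/9 is an antiderivative of f.
Check: d/dt[5*(-3*t*cos(3*t) + sin(3*t))/9] = 5*t*sin(3*t) = f(t).
F(1) = 5*sin(3)/9 - 5*cos(3)/3; F(0) = 0.
Integral = F(1) - F(0) = 5*sin(3)/9 - 5*cos(3)/3.

Antiderivative: F(t) = 5*(-3*t*cos(3*t) + sin(3*t))/9; value = 5*sin(3)/9 - 5*cos(3)/3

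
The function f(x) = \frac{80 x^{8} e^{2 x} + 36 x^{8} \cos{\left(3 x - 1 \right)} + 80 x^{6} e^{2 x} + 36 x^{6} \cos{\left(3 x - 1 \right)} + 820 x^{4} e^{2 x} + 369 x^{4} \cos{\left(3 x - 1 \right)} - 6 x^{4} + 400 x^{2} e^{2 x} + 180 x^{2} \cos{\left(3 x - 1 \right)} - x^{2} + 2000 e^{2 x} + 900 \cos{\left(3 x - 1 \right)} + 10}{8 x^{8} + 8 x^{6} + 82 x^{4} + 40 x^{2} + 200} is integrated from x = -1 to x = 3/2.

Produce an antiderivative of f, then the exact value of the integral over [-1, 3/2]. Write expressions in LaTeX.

Antiderivative: F(x) = \frac{x}{4 x^{4} + 2 x^{2} + 20} + 5 e^{2 x} + \frac{3 \sin{\left(3 x - 1 \right)}}{2}; value = \frac{3 \sin{\left(4 \right)}}{2} - \frac{5}{e^{2}} + \frac{3 \sin{\left(\frac{7}{2} \right)}}{2} + \frac{335}{4654} + 5 e^{3}

An antiderivative F(x) passes only if d/dx[F] lands on f(x) exactly.
F(x) = \frac{x}{4 x^{4} + 2 x^{2} + 20} + 5 e^{2 x} + \frac{3 \sin{\left(3 x - 1 \right)}}{2} is an antiderivative of f.
Check: d/dx[\frac{x}{4 x^{4} + 2 x^{2} + 20} + 5 e^{2 x} + \frac{3 \sin{\left(3 x - 1 \right)}}{2}] = \frac{80 x^{8} e^{2 x} + 36 x^{8} \cos{\left(3 x - 1 \right)} + 80 x^{6} e^{2 x} + 36 x^{6} \cos{\left(3 x - 1 \right)} + 820 x^{4} e^{2 x} + 369 x^{4} \cos{\left(3 x - 1 \right)} - 6 x^{4} + 400 x^{2} e^{2 x} + 180 x^{2} \cos{\left(3 x - 1 \right)} - x^{2} + 2000 e^{2 x} + 900 \cos{\left(3 x - 1 \right)} + 10}{8 x^{8} + 8 x^{6} + 82 x^{4} + 40 x^{2} + 200} = f(x).
F(3/2) = \frac{3 \sin{\left(\frac{7}{2} \right)}}{2} + \frac{6}{179} + 5 e^{3}; F(-1) = - \frac{1}{26} + \frac{5}{e^{2}} - \frac{3 \sin{\left(4 \right)}}{2}.
Integral = F(3/2) - F(-1) = \frac{3 \sin{\left(4 \right)}}{2} - \frac{5}{e^{2}} + \frac{3 \sin{\left(\frac{7}{2} \right)}}{2} + \frac{335}{4654} + 5 e^{3}.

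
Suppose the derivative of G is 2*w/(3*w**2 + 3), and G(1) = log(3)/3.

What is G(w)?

The substitution u = 3*w**2/2 + 3/2 works: G'(w) is exactly (dG/du)*(du/dw) for that inner function.
A general antiderivative is log(3*w**2/2 + 3/2)/3 + C.
The condition gives C = log(3)/3 - (log(3)/3) = 0.
So G(w) = log(3*w**2/2 + 3/2)/3.
Check: d/dw[log(3*w**2/2 + 3/2)/3] = 2*w/(3*w**2 + 3) = G'(w).

G(w) = log(3*w**2/2 + 3/2)/3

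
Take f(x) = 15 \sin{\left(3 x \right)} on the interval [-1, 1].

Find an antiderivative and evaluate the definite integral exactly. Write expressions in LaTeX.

Antiderivative: F(x) = - 5 \cos{\left(3 x \right)}; value = 0

A candidate is checked by its d/dx: the result must match f(x).
F(x) = - 5 \cos{\left(3 x \right)} is an antiderivative of f.
Check: d/dx[- 5 \cos{\left(3 x \right)}] = 15 \sin{\left(3 x \right)} = f(x).
F(1) = - 5 \cos{\left(3 \right)}; F(-1) = - 5 \cos{\left(3 \right)}.
Integral = F(1) - F(-1) = 0.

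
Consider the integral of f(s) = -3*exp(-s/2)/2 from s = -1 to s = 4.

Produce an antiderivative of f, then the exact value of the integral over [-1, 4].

Antiderivative: F(s) = 3*exp(-s/2); value = -3*exp(1/2) + 3*exp(-2)

Check any antiderivative F(s) by computing F'(s) and comparing it with f(s).
F(s) = 3*exp(-s/2) is an antiderivative of f.
Check: d/ds[3*exp(-s/2)] = -3*exp(-s/2)/2 = f(s).
F(4) = 3*exp(-2); F(-1) = 3*exp(1/2).
Integral = F(4) - F(-1) = -3*exp(1/2) + 3*exp(-2).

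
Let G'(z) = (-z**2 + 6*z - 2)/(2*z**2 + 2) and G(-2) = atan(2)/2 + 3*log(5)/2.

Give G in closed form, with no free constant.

G(z) = -(z - 3*log(z**2 + 1) + atan(z) + 2)/2

Any candidate G(z) must reproduce the stated G'(z) exactly.
A general antiderivative is -z/2 + 3*log(z**2 + 1)/2 - atan(z)/2 + C.
The condition gives C = atan(2)/2 + 3*log(5)/2 - (atan(2)/2 + 1 + 3*log(5)/2) = -1.
So G(z) = -(z - 3*log(z**2 + 1) + atan(z) + 2)/2.
Check: d/dz[-(z - 3*log(z**2 + 1) + atan(z) + 2)/2] = (-z**2 + 6*z - 2)/(2*z**2 + 2) = G'(z).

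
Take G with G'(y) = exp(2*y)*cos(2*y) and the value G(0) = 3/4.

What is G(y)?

G(y) = (exp(2*y)*sin(2*y) + exp(2*y)*cos(2*y) + 2)/4

The proposed G(y) is checked by its d/dy: the result must match the given G'(y).
A general antiderivative is exp(2*y)*sin(2*y)/4 + exp(2*y)*cos(2*y)/4 + C.
The condition gives C = 3/4 - (1/4) = 1/2.
So G(y) = (exp(2*y)*sin(2*y) + exp(2*y)*cos(2*y) + 2)/4.
Check: d/dy[(exp(2*y)*sin(2*y) + exp(2*y)*cos(2*y) + 2)/4] = exp(2*y)*cos(2*y) = G'(y).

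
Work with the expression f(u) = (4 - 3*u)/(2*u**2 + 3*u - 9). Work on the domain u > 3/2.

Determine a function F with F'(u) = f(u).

An antiderivative is F(u) = -(log(u - 3/2) + 26*log(u + 3))/18.

Factor the denominator ((u + 3)*(2*u - 3)) and decompose: f = -1/(9*(2*u - 3)) - 13/(9*(u + 3)); each piece integrates to a log, atan, or power term.
Check: d/du[-(log(u - 3/2) + 26*log(u + 3))/18] = (4 - 3*u)/(2*u**2 + 3*u - 9) = f(u).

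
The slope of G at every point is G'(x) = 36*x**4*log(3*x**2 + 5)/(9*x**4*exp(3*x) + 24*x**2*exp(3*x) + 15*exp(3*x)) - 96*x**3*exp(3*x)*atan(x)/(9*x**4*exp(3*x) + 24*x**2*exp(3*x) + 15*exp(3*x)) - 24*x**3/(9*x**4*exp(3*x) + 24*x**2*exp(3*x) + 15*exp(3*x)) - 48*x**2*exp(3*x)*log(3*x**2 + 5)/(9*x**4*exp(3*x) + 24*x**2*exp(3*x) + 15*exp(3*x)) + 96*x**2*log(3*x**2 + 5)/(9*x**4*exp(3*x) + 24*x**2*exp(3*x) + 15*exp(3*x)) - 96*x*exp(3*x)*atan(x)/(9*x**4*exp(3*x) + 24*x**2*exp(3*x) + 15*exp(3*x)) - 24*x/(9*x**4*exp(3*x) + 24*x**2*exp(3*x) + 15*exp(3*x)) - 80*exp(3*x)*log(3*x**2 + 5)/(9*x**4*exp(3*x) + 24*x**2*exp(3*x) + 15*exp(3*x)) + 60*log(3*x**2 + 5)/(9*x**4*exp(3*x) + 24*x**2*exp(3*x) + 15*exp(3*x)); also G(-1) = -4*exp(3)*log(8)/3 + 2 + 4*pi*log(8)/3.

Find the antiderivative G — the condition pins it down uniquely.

G(x) = (-16*exp(3*x)*log(3*x**2 + 5)*atan(x) + 6*exp(3*x) - 4*log(3*x**2 + 5))*exp(-3*x)/3

Recognize the product-rule pattern: G'(x) = u'v + uv' with u = -16*atan(x)/3 - 4*exp(-3*x)/3, v = log(3*x**2 + 5), so integration by parts undoes it.
A general antiderivative is 4*(-4*atan(x) - exp(-3*x))*log(3*x**2 + 5)/3 + C.
The condition gives C = -4*exp(3)*log(8)/3 + 2 + 4*pi*log(8)/3 - (-4*exp(3)*log(8)/3 + 4*pi*log(8)/3) = 2.
So G(x) = (-16*exp(3*x)*log(3*x**2 + 5)*atan(x) + 6*exp(3*x) - 4*log(3*x**2 + 5))*exp(-3*x)/3.
Check: d/dx[(-16*exp(3*x)*log(3*x**2 + 5)*atan(x) + 6*exp(3*x) - 4*log(3*x**2 + 5))*exp(-3*x)/3] = (36*x**4*log(3*x**2 + 5) - 96*x**3*exp(3*x)*atan(x) - 24*x**3 - 48*x**2*exp(3*x)*log(3*x**2 + 5) + 96*x**2*log(3*x**2 + 5) - 96*x*exp(3*x)*atan(x) - 24*x - 80*exp(3*x)*log(3*x**2 + 5) + 60*log(3*x**2 + 5))/(9*x**4*exp(3*x) + 24*x**2*exp(3*x) + 15*exp(3*x)), which equals G'(x).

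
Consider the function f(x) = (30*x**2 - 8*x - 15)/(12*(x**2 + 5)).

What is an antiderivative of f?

An antiderivative F(x) passes only if d/dx[F] lands on f(x) exactly.
Check: d/dx[5*x/2 - log(x**2 + 5)/3 - 11*sqrt(5)*atan(sqrt(5)*x/5)/4] = (30*x**2 - 8*x - 15)/(12*x**2 + 60), which equals f(x).

An antiderivative is F(x) = 5*x/2 - log(x**2 + 5)/3 - 11*sqrt(5)*atan(sqrt(5)*x/5)/4.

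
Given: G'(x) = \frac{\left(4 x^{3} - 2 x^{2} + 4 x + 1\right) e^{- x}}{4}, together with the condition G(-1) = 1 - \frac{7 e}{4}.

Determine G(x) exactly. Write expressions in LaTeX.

Recognize the product-rule pattern: G'(x) = u'v + uv' with u = - x^{3} - \frac{5 x^{2}}{2} - 6 x - \frac{25}{4}, v = e^{- x}, so integration by parts undoes it.
A general antiderivative is \frac{\left(- 4 x^{3} - 10 x^{2} - 24 x - 25\right) e^{- x}}{4} + C.
The condition gives C = 1 - \frac{7 e}{4} - (- \frac{7 e}{4}) = 1.
So G(x) = \frac{\left(- 4 x^{3} - 10 x^{2} - 24 x + 4 e^{x} - 25\right) e^{- x}}{4}.
Check: d/dx[\frac{\left(- 4 x^{3} - 10 x^{2} - 24 x + 4 e^{x} - 25\right) e^{- x}}{4}] = \frac{\left(4 x^{3} - 2 x^{2} + 4 x + 1\right) e^{- x}}{4} = G'(x).

G(x) = \frac{\left(- 4 x^{3} - 10 x^{2} - 24 x + 4 e^{x} - 25\right) e^{- x}}{4}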